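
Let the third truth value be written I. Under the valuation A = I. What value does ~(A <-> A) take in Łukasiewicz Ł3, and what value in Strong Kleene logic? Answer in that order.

In Łukasiewicz Ł3: A <-> A = I <-> I = True
~(A <-> A) = ~True = False
In Strong Kleene logic: A <-> A = I <-> I = I
~(A <-> A) = ~I = I
They differ because Łukasiewicz Ł3 and Strong Kleene logic treat I differently under implication.

False; I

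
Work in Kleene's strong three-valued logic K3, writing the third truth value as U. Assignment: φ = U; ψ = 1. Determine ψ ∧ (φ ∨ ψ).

φ ∨ ψ = U ∨ 1 = 1
ψ ∧ (φ ∨ ψ) = 1 ∧ 1 = 1

1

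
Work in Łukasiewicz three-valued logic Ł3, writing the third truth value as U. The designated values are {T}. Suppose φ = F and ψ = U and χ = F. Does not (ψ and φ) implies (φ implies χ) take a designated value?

ψ and φ = U and F = F
not (ψ and φ) = not F = T
φ implies χ = F implies F = T
not (ψ and φ) implies (φ implies χ) = T implies T = T
T ∈ {T}.

Yes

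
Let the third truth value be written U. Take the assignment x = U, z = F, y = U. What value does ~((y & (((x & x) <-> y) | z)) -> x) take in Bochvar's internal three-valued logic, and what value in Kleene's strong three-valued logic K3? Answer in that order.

U; U

In Bochvar's internal three-valued logic: x & x = U & U = U
(x & x) <-> y = U <-> U = U
((x & x) <-> y) | z = U | F = U
y & (((x & x) <-> y) | z) = U & U = U
(y & (((x & x) <-> y) | z)) -> x = U -> U = U  [any arg is the third value ⇒ result is the third value]
~((y & (((x & x) <-> y) | z)) -> x) = ~U = U
In Kleene's strong three-valued logic K3: x & x = U & U = U
(x & x) <-> y = U <-> U = U
((x & x) <-> y) | z = U | F = U
y & (((x & x) <-> y) | z) = U & U = U
(y & (((x & x) <-> y) | z)) -> x = U -> U = U  [~U | U]
~((y & (((x & x) <-> y) | z)) -> x) = ~U = U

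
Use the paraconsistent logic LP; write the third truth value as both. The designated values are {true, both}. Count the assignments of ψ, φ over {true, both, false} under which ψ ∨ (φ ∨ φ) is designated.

8

Of the 9 assignments, 8 give a value in {true, both}.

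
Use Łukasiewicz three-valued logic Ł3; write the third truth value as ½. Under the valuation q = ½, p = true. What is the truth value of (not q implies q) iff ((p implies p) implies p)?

not q = not ½ = ½
not q implies q = ½ implies ½ = true
p implies p = true implies true = true
(p implies p) implies p = true implies true = true
(not q implies q) iff ((p implies p) implies p) = true iff true = true

true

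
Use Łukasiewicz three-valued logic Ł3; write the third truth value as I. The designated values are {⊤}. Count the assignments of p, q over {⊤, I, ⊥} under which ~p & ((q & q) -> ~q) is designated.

2

Designated under: (p=⊥, q=I); (p=⊥, q=⊥).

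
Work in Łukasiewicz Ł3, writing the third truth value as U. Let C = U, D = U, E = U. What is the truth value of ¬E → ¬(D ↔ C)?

¬E = ¬U = U
D ↔ C = U ↔ U = True  [1 − |½−½|]
¬(D ↔ C) = ¬True = False
¬E → ¬(D ↔ C) = U → False = U

U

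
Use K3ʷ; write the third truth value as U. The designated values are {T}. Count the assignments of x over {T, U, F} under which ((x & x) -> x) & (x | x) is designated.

x=T: T ✓
x=U: U ·
x=F: F ·

1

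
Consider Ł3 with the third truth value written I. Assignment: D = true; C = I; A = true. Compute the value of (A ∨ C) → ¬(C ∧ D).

I

A ∨ C = true ∨ I = true
C ∧ D = I ∧ true = I
¬(C ∧ D) = ¬I = I
(A ∨ C) → ¬(C ∧ D) = true → I = I  [min(1, 1−1+½)]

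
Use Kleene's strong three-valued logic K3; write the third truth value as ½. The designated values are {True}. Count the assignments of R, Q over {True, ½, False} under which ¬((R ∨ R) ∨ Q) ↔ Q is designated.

1

Designated under: (R=True, Q=False).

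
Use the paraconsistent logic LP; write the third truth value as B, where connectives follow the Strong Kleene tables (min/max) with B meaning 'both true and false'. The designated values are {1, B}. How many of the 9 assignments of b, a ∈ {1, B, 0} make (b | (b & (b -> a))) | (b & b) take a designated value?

Of the 9 assignments, 6 give a value in {1, B}.

6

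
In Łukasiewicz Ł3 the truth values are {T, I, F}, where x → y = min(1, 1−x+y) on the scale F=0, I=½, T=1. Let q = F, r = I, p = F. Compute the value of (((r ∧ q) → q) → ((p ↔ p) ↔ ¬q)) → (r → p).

I

r ∧ q = I ∧ F = F
(r ∧ q) → q = F → F = T
p ↔ p = F ↔ F = T
¬q = ¬F = T
(p ↔ p) ↔ ¬q = T ↔ T = T
((r ∧ q) → q) → ((p ↔ p) ↔ ¬q) = T → T = T
r → p = I → F = I  [min(1, 1−½+0)]
(((r ∧ q) → q) → ((p ↔ p) ↔ ¬q)) → (r → p) = T → I = I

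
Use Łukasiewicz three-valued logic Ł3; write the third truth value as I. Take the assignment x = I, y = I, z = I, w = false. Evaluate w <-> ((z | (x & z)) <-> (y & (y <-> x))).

false

x & z = I & I = I
z | (x & z) = I | I = I
y <-> x = I <-> I = true  [1 − |½−½|]
y & (y <-> x) = I & true = I
(z | (x & z)) <-> (y & (y <-> x)) = I <-> I = true
w <-> ((z | (x & z)) <-> (y & (y <-> x))) = false <-> true = false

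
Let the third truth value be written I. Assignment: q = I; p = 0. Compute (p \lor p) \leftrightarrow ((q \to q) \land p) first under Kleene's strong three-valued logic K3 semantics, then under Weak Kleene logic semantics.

1; I

In Kleene's strong three-valued logic K3: p \lor p = 0 \lor 0 = 0
q \to q = I \to I = I  [\lnot I \lor I]
(q \to q) \land p = I \land 0 = 0
(p \lor p) \leftrightarrow ((q \to q) \land p) = 0 \leftrightarrow 0 = 1
In Weak Kleene logic: p \lor p = 0 \lor 0 = 0
q \to q = I \to I = I  [any arg is the third value ⇒ result is the third value]
(q \to q) \land p = I \land 0 = I
(p \lor p) \leftrightarrow ((q \to q) \land p) = 0 \leftrightarrow I = I
They differ because Kleene's strong three-valued logic K3 and Weak Kleene logic treat I differently under the binary connectives.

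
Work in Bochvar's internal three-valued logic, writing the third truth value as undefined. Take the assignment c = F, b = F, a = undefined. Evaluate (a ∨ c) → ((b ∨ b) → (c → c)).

a ∨ c = undefined ∨ F = undefined
b ∨ b = F ∨ F = F
c → c = F → F = T
(b ∨ b) → (c → c) = F → T = T
(a ∨ c) → ((b ∨ b) → (c → c)) = undefined → T = undefined

undefined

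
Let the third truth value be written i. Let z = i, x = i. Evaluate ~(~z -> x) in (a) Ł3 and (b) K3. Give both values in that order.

F; i

In Ł3: ~z = ~i = i
~z -> x = i -> i = T  [min(1, 1−½+½)]
~(~z -> x) = ~T = F
In K3: ~z = ~i = i
~z -> x = i -> i = i
~(~z -> x) = ~i = i
They differ because Ł3 and K3 treat i differently under implication.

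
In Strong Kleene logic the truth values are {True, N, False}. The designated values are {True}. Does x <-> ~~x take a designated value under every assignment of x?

No

Countermodel: x=N gives N, which is not designated.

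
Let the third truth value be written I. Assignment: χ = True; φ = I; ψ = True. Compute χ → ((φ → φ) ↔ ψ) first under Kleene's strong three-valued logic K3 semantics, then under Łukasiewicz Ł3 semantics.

I; True

In Kleene's strong three-valued logic K3: φ → φ = I → I = I  [¬I ∨ I]
(φ → φ) ↔ ψ = I ↔ True = I
χ → ((φ → φ) ↔ ψ) = True → I = I
In Łukasiewicz Ł3: φ → φ = I → I = True
(φ → φ) ↔ ψ = True ↔ True = True
χ → ((φ → φ) ↔ ψ) = True → True = True
They differ because Kleene's strong three-valued logic K3 and Łukasiewicz Ł3 treat I differently under implication.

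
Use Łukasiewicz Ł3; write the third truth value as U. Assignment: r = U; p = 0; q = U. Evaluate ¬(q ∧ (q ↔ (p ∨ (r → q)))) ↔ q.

r → q = U → U = 1  [min(1, 1−½+½)]
p ∨ (r → q) = 0 ∨ 1 = 1
q ↔ (p ∨ (r → q)) = U ↔ 1 = U
q ∧ (q ↔ (p ∨ (r → q))) = U ∧ U = U
¬(q ∧ (q ↔ (p ∨ (r → q)))) = ¬U = U
¬(q ∧ (q ↔ (p ∨ (r → q)))) ↔ q = U ↔ U = 1

1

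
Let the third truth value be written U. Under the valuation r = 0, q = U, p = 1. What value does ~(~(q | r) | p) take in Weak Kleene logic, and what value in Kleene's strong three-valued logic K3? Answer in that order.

U; 0

In Weak Kleene logic: q | r = U | 0 = U
~(q | r) = ~U = U
~(q | r) | p = U | 1 = U
~(~(q | r) | p) = ~U = U
In Kleene's strong three-valued logic K3: q | r = U | 0 = U
~(q | r) = ~U = U
~(q | r) | p = U | 1 = 1
~(~(q | r) | p) = ~1 = 0
They differ because Weak Kleene logic and Kleene's strong three-valued logic K3 treat U differently under the binary connectives.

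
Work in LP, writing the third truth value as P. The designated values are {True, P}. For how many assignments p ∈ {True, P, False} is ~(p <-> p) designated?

1

p=True: False ·
p=P: P ✓
p=False: False ·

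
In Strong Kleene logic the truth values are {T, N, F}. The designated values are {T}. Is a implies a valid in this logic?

No

Countermodel: a=N gives N, which is not designated.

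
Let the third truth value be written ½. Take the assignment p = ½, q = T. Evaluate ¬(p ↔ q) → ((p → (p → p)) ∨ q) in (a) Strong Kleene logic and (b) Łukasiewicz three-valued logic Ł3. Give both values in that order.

T; T

In Strong Kleene logic: p ↔ q = ½ ↔ T = ½
¬(p ↔ q) = ¬½ = ½
p → p = ½ → ½ = ½  [¬½ ∨ ½]
p → (p → p) = ½ → ½ = ½
(p → (p → p)) ∨ q = ½ ∨ T = T
¬(p ↔ q) → ((p → (p → p)) ∨ q) = ½ → T = T
In Łukasiewicz three-valued logic Ł3: p ↔ q = ½ ↔ T = ½  [1 − |½−1|]
¬(p ↔ q) = ¬½ = ½
p → p = ½ → ½ = T
p → (p → p) = ½ → T = T
(p → (p → p)) ∨ q = T ∨ T = T
¬(p ↔ q) → ((p → (p → p)) ∨ q) = ½ → T = T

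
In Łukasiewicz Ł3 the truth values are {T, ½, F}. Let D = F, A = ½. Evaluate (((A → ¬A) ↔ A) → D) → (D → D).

T

¬A = ¬½ = ½
A → ¬A = ½ → ½ = T  [min(1, 1−½+½)]
(A → ¬A) ↔ A = T ↔ ½ = ½
((A → ¬A) ↔ A) → D = ½ → F = ½
D → D = F → F = T
(((A → ¬A) ↔ A) → D) → (D → D) = ½ → T = T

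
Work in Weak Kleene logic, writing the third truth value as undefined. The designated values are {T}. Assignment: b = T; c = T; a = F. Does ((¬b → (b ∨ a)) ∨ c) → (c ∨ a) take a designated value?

¬b = ¬T = F
b ∨ a = T ∨ F = T
¬b → (b ∨ a) = F → T = T
(¬b → (b ∨ a)) ∨ c = T ∨ T = T
c ∨ a = T ∨ F = T
((¬b → (b ∨ a)) ∨ c) → (c ∨ a) = T → T = T
T ∈ {T}.

Yes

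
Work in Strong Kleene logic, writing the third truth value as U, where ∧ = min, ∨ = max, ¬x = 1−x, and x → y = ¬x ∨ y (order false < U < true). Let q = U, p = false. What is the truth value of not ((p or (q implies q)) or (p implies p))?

q implies q = U implies U = U  [not U or U]
p or (q implies q) = false or U = U
p implies p = false implies false = true
(p or (q implies q)) or (p implies p) = U or true = true
not ((p or (q implies q)) or (p implies p)) = not true = false

false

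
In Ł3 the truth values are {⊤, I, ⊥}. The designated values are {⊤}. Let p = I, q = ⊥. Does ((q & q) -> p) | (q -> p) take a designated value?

Yes

q & q = ⊥ & ⊥ = ⊥
(q & q) -> p = ⊥ -> I = ⊤  [min(1, 1−0+½)]
q -> p = ⊥ -> I = ⊤
((q & q) -> p) | (q -> p) = ⊤ | ⊤ = ⊤
⊤ ∈ {⊤}.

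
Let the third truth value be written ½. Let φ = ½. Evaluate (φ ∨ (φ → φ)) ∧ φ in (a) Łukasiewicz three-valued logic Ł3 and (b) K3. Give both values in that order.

½; ½

In Łukasiewicz three-valued logic Ł3: φ → φ = ½ → ½ = true
φ ∨ (φ → φ) = ½ ∨ true = true
(φ ∨ (φ → φ)) ∧ φ = true ∧ ½ = ½
In K3: φ → φ = ½ → ½ = ½  [¬½ ∨ ½]
φ ∨ (φ → φ) = ½ ∨ ½ = ½
(φ ∨ (φ → φ)) ∧ φ = ½ ∧ ½ = ½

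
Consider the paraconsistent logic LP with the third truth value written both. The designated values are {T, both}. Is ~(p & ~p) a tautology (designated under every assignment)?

Every assignment of p over {T, both, F} gives a value in {T, both}.
In particular, with p=both: ~(p & ~p) = both.

Yes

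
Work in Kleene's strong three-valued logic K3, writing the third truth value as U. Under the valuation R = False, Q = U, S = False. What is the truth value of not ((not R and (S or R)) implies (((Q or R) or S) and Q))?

not R = not False = True
S or R = False or False = False
not R and (S or R) = True and False = False
Q or R = U or False = U
(Q or R) or S = U or False = U
((Q or R) or S) and Q = U and U = U
(not R and (S or R)) implies (((Q or R) or S) and Q) = False implies U = True
not ((not R and (S or R)) implies (((Q or R) or S) and Q)) = not True = False

False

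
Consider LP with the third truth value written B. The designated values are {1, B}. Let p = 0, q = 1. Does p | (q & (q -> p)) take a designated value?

No

q -> p = 1 -> 0 = 0
q & (q -> p) = 1 & 0 = 0
p | (q & (q -> p)) = 0 | 0 = 0
0 ∉ {1, B}.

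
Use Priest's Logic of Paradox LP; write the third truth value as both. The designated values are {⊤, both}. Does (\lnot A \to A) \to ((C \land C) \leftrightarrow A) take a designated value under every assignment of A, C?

Countermodel: A=⊤, C=⊥ gives ⊥, which is not designated.

No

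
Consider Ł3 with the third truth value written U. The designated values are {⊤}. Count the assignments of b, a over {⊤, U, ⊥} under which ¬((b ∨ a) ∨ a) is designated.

1

Designated under: (b=⊥, a=⊥).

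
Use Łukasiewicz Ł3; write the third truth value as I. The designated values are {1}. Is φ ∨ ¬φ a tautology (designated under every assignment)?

Countermodel: φ=I gives I, which is not designated.

No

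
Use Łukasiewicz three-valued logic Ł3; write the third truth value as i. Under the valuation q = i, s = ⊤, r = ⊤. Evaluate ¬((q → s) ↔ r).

⊥

q → s = i → ⊤ = ⊤  [min(1, 1−½+1)]
(q → s) ↔ r = ⊤ ↔ ⊤ = ⊤
¬((q → s) ↔ r) = ¬⊤ = ⊥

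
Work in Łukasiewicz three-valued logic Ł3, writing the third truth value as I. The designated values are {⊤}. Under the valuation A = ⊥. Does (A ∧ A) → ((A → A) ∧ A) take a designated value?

A ∧ A = ⊥ ∧ ⊥ = ⊥
A → A = ⊥ → ⊥ = ⊤
(A → A) ∧ A = ⊤ ∧ ⊥ = ⊥
(A ∧ A) → ((A → A) ∧ A) = ⊥ → ⊥ = ⊤
⊤ ∈ {⊤}.

Yes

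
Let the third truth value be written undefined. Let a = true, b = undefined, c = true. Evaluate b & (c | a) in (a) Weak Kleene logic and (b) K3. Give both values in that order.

In Weak Kleene logic: c | a = true | true = true
b & (c | a) = undefined & true = undefined
In K3: c | a = true | true = true
b & (c | a) = undefined & true = undefined

undefined; undefined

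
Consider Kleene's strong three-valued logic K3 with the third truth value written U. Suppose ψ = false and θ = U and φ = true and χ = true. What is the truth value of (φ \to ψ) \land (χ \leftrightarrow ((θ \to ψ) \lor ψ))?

false

φ \to ψ = true \to false = false
θ \to ψ = U \to false = U  [\lnot U \lor false]
(θ \to ψ) \lor ψ = U \lor false = U
χ \leftrightarrow ((θ \to ψ) \lor ψ) = true \leftrightarrow U = U
(φ \to ψ) \land (χ \leftrightarrow ((θ \to ψ) \lor ψ)) = false \land U = false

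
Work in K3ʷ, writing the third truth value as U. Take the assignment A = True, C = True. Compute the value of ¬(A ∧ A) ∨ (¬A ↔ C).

A ∧ A = True ∧ True = True
¬(A ∧ A) = ¬True = False
¬A = ¬True = False
¬A ↔ C = False ↔ True = False
¬(A ∧ A) ∨ (¬A ↔ C) = False ∨ False = False

False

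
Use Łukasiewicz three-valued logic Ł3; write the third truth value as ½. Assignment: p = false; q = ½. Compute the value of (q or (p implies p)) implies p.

false

p implies p = false implies false = true
q or (p implies p) = ½ or true = true
(q or (p implies p)) implies p = true implies false = false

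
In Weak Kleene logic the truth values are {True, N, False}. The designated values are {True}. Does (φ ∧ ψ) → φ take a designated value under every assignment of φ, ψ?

No

Countermodel: φ=True, ψ=N gives N, which is not designated.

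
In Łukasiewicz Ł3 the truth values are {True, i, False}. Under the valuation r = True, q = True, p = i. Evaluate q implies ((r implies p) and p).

i

r implies p = True implies i = i  [min(1, 1−1+½)]
(r implies p) and p = i and i = i
q implies ((r implies p) and p) = True implies i = i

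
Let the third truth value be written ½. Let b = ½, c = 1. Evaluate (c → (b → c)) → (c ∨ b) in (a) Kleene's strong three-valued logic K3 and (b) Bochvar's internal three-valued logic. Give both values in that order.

1; ½

In Kleene's strong three-valued logic K3: b → c = ½ → 1 = 1
c → (b → c) = 1 → 1 = 1
c ∨ b = 1 ∨ ½ = 1
(c → (b → c)) → (c ∨ b) = 1 → 1 = 1
In Bochvar's internal three-valued logic: b → c = ½ → 1 = ½  [any arg is the third value ⇒ result is the third value]
c → (b → c) = 1 → ½ = ½
c ∨ b = 1 ∨ ½ = ½
(c → (b → c)) → (c ∨ b) = ½ → ½ = ½
They differ because Kleene's strong three-valued logic K3 and Bochvar's internal three-valued logic treat ½ differently under the binary connectives.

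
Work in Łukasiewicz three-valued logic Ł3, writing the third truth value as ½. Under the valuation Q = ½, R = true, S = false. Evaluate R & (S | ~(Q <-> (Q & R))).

Q & R = ½ & true = ½
Q <-> (Q & R) = ½ <-> ½ = true  [1 − |½−½|]
~(Q <-> (Q & R)) = ~true = false
S | ~(Q <-> (Q & R)) = false | false = false
R & (S | ~(Q <-> (Q & R))) = true & false = false

false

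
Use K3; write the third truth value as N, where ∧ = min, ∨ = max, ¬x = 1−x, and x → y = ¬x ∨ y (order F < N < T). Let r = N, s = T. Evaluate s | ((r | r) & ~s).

r | r = N | N = N
~s = ~T = F
(r | r) & ~s = N & F = F
s | ((r | r) & ~s) = T | F = T

T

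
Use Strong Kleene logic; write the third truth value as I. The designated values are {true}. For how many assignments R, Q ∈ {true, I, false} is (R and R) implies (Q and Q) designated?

5

Of the 9 assignments, 5 give a value in {true}.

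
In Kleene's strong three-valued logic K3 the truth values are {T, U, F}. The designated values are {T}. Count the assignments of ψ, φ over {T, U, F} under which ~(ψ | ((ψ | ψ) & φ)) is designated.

3

Designated under: (ψ=F, φ=T); (ψ=F, φ=U); (ψ=F, φ=F).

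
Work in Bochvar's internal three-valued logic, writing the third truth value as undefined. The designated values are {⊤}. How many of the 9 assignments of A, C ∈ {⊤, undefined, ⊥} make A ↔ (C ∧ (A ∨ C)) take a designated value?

2

Designated under: (A=⊤, C=⊤); (A=⊥, C=⊥).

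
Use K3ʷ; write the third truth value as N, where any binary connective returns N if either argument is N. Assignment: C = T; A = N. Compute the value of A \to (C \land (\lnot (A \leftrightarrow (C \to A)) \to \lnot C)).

N

C \to A = T \to N = N  [any arg is the third value ⇒ result is the third value]
A \leftrightarrow (C \to A) = N \leftrightarrow N = N
\lnot (A \leftrightarrow (C \to A)) = \lnot N = N
\lnot C = \lnot T = F
\lnot (A \leftrightarrow (C \to A)) \to \lnot C = N \to F = N
C \land (\lnot (A \leftrightarrow (C \to A)) \to \lnot C) = T \land N = N
A \to (C \land (\lnot (A \leftrightarrow (C \to A)) \to \lnot C)) = N \to N = N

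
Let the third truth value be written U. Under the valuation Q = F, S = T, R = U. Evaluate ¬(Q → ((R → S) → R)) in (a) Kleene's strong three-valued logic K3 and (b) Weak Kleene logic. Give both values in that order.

F; U

In Kleene's strong three-valued logic K3: R → S = U → T = T  [¬U ∨ T]
(R → S) → R = T → U = U
Q → ((R → S) → R) = F → U = T
¬(Q → ((R → S) → R)) = ¬T = F
In Weak Kleene logic: R → S = U → T = U
(R → S) → R = U → U = U
Q → ((R → S) → R) = F → U = U
¬(Q → ((R → S) → R)) = ¬U = U
They differ because Kleene's strong three-valued logic K3 and Weak Kleene logic treat U differently under the binary connectives.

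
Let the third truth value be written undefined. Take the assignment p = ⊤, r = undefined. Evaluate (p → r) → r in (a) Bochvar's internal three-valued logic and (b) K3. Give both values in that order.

undefined; undefined

In Bochvar's internal three-valued logic: p → r = ⊤ → undefined = undefined  [any arg is the third value ⇒ result is the third value]
(p → r) → r = undefined → undefined = undefined
In K3: p → r = ⊤ → undefined = undefined  [¬⊤ ∨ undefined]
(p → r) → r = undefined → undefined = undefined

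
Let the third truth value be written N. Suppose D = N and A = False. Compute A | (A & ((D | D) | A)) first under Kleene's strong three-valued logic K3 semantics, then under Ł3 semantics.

False; False

In Kleene's strong three-valued logic K3: D | D = N | N = N
(D | D) | A = N | False = N
A & ((D | D) | A) = False & N = False
A | (A & ((D | D) | A)) = False | False = False
In Ł3: D | D = N | N = N
(D | D) | A = N | False = N
A & ((D | D) | A) = False & N = False
A | (A & ((D | D) | A)) = False | False = False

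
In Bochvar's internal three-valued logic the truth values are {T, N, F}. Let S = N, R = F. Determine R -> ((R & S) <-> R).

N

R & S = F & N = N
(R & S) <-> R = N <-> F = N
R -> ((R & S) <-> R) = F -> N = N  [any arg is the third value ⇒ result is the third value]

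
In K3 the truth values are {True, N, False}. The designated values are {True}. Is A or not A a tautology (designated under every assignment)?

No

Countermodel: A=N gives N, which is not designated.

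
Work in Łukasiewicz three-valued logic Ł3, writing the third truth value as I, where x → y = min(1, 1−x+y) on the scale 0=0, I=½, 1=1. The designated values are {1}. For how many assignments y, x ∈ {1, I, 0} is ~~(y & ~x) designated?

1

Designated under: (y=1, x=0).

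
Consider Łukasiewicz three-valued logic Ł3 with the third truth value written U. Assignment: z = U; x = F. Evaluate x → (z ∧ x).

z ∧ x = U ∧ F = F
x → (z ∧ x) = F → F = T

T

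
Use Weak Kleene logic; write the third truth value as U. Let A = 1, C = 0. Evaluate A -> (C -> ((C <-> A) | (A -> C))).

1

C <-> A = 0 <-> 1 = 0
A -> C = 1 -> 0 = 0
(C <-> A) | (A -> C) = 0 | 0 = 0
C -> ((C <-> A) | (A -> C)) = 0 -> 0 = 1
A -> (C -> ((C <-> A) | (A -> C))) = 1 -> 1 = 1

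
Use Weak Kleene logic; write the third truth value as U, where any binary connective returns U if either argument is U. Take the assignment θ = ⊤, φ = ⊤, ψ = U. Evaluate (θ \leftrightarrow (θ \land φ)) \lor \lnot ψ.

θ \land φ = ⊤ \land ⊤ = ⊤
θ \leftrightarrow (θ \land φ) = ⊤ \leftrightarrow ⊤ = ⊤
\lnot ψ = \lnot U = U
(θ \leftrightarrow (θ \land φ)) \lor \lnot ψ = ⊤ \lor U = U

U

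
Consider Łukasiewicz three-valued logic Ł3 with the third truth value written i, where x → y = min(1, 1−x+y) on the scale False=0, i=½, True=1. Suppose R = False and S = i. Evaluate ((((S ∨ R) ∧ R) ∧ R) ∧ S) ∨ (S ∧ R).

S ∨ R = i ∨ False = i
(S ∨ R) ∧ R = i ∧ False = False
((S ∨ R) ∧ R) ∧ R = False ∧ False = False
(((S ∨ R) ∧ R) ∧ R) ∧ S = False ∧ i = False
S ∧ R = i ∧ False = False
((((S ∨ R) ∧ R) ∧ R) ∧ S) ∨ (S ∧ R) = False ∨ False = False

False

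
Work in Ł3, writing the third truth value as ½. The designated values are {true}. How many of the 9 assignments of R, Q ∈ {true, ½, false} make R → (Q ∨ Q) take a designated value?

6

Of the 9 assignments, 6 give a value in {true}.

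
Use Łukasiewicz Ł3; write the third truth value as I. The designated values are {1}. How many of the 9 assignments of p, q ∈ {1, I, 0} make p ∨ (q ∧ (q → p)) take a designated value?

3

Designated under: (p=1, q=1); (p=1, q=I); (p=1, q=0).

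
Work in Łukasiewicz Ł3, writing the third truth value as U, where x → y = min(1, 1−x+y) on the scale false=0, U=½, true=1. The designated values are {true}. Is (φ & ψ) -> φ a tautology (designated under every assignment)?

Every assignment of φ, ψ over {true, U, false} gives a value in {true}.
In particular, with φ=U, ψ=U: (φ & ψ) -> φ = true.

Yes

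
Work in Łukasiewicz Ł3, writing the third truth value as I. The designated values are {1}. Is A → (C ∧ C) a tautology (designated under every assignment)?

Countermodel: A=1, C=I gives I, which is not designated.

No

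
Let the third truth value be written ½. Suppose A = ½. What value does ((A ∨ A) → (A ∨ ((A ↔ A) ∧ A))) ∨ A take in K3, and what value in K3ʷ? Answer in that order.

In K3: A ∨ A = ½ ∨ ½ = ½
A ↔ A = ½ ↔ ½ = ½
(A ↔ A) ∧ A = ½ ∧ ½ = ½
A ∨ ((A ↔ A) ∧ A) = ½ ∨ ½ = ½
(A ∨ A) → (A ∨ ((A ↔ A) ∧ A)) = ½ → ½ = ½
((A ∨ A) → (A ∨ ((A ↔ A) ∧ A))) ∨ A = ½ ∨ ½ = ½
In K3ʷ: A ∨ A = ½ ∨ ½ = ½
A ↔ A = ½ ↔ ½ = ½
(A ↔ A) ∧ A = ½ ∧ ½ = ½
A ∨ ((A ↔ A) ∧ A) = ½ ∨ ½ = ½
(A ∨ A) → (A ∨ ((A ↔ A) ∧ A)) = ½ → ½ = ½
((A ∨ A) → (A ∨ ((A ↔ A) ∧ A))) ∨ A = ½ ∨ ½ = ½

½; ½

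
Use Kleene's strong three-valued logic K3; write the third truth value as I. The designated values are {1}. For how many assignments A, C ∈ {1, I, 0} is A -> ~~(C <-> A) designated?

4

Designated under: (A=1, C=1); (A=0, C=1); (A=0, C=I); (A=0, C=0).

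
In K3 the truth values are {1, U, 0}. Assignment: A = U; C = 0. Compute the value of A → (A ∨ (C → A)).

C → A = 0 → U = 1  [¬0 ∨ U]
A ∨ (C → A) = U ∨ 1 = 1
A → (A ∨ (C → A)) = U → 1 = 1

1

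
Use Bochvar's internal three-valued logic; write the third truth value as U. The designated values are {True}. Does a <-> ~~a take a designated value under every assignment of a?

No

Countermodel: a=U gives U, which is not designated.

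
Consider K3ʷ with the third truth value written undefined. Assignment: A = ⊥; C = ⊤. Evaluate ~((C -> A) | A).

⊤

C -> A = ⊤ -> ⊥ = ⊥
(C -> A) | A = ⊥ | ⊥ = ⊥
~((C -> A) | A) = ~⊥ = ⊤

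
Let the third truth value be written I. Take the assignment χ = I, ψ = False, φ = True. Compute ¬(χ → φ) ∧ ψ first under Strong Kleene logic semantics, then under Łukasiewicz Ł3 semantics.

In Strong Kleene logic: χ → φ = I → True = True
¬(χ → φ) = ¬True = False
¬(χ → φ) ∧ ψ = False ∧ False = False
In Łukasiewicz Ł3: χ → φ = I → True = True  [min(1, 1−½+1)]
¬(χ → φ) = ¬True = False
¬(χ → φ) ∧ ψ = False ∧ False = False

False; False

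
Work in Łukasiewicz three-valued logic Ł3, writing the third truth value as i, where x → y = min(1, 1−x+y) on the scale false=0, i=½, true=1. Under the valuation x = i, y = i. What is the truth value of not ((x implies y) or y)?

false

x implies y = i implies i = true  [min(1, 1−½+½)]
(x implies y) or y = true or i = true
not ((x implies y) or y) = not true = false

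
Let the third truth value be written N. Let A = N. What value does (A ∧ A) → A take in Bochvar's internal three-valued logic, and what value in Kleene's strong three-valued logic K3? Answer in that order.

In Bochvar's internal three-valued logic: A ∧ A = N ∧ N = N
(A ∧ A) → A = N → N = N  [any arg is the third value ⇒ result is the third value]
In Kleene's strong three-valued logic K3: A ∧ A = N ∧ N = N
(A ∧ A) → A = N → N = N

N; N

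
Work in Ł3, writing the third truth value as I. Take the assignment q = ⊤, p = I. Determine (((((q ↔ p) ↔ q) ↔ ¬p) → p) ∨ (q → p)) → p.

q ↔ p = ⊤ ↔ I = I
(q ↔ p) ↔ q = I ↔ ⊤ = I
¬p = ¬I = I
((q ↔ p) ↔ q) ↔ ¬p = I ↔ I = ⊤
(((q ↔ p) ↔ q) ↔ ¬p) → p = ⊤ → I = I
q → p = ⊤ → I = I
((((q ↔ p) ↔ q) ↔ ¬p) → p) ∨ (q → p) = I ∨ I = I
(((((q ↔ p) ↔ q) ↔ ¬p) → p) ∨ (q → p)) → p = I → I = ⊤

⊤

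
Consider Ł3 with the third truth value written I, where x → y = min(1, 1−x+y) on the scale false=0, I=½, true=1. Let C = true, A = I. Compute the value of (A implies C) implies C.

A implies C = I implies true = true  [min(1, 1−½+1)]
(A implies C) implies C = true implies true = true

true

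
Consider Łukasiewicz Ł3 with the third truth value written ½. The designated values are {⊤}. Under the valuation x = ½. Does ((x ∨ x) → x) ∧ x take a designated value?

x ∨ x = ½ ∨ ½ = ½
(x ∨ x) → x = ½ → ½ = ⊤
((x ∨ x) → x) ∧ x = ⊤ ∧ ½ = ½
½ ∉ {⊤}.

No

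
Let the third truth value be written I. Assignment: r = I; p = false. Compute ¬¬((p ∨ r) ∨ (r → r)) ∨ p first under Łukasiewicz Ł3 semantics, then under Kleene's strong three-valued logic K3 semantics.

In Łukasiewicz Ł3: p ∨ r = false ∨ I = I
r → r = I → I = true
(p ∨ r) ∨ (r → r) = I ∨ true = true
¬((p ∨ r) ∨ (r → r)) = ¬true = false
¬¬((p ∨ r) ∨ (r → r)) = ¬false = true
¬¬((p ∨ r) ∨ (r → r)) ∨ p = true ∨ false = true
In Kleene's strong three-valued logic K3: p ∨ r = false ∨ I = I
r → r = I → I = I  [¬I ∨ I]
(p ∨ r) ∨ (r → r) = I ∨ I = I
¬((p ∨ r) ∨ (r → r)) = ¬I = I
¬¬((p ∨ r) ∨ (r → r)) = ¬I = I
¬¬((p ∨ r) ∨ (r → r)) ∨ p = I ∨ false = I
They differ because Łukasiewicz Ł3 and Kleene's strong three-valued logic K3 treat I differently under implication.

true; I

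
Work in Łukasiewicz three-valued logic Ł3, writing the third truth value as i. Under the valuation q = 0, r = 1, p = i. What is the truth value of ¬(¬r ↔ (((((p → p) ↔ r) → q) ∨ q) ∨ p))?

¬r = ¬1 = 0
p → p = i → i = 1  [min(1, 1−½+½)]
(p → p) ↔ r = 1 ↔ 1 = 1
((p → p) ↔ r) → q = 1 → 0 = 0
(((p → p) ↔ r) → q) ∨ q = 0 ∨ 0 = 0
((((p → p) ↔ r) → q) ∨ q) ∨ p = 0 ∨ i = i
¬r ↔ (((((p → p) ↔ r) → q) ∨ q) ∨ p) = 0 ↔ i = i
¬(¬r ↔ (((((p → p) ↔ r) → q) ∨ q) ∨ p)) = ¬i = i

i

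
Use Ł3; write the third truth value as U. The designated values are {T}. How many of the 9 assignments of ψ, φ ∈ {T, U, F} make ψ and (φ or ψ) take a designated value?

3

Designated under: (ψ=T, φ=T); (ψ=T, φ=U); (ψ=T, φ=F).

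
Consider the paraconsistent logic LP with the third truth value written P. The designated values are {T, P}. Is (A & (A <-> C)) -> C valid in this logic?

Every assignment of A, C over {T, P, F} gives a value in {T, P}.
In particular, with A=P, C=P: (A & (A <-> C)) -> C = P.

Yes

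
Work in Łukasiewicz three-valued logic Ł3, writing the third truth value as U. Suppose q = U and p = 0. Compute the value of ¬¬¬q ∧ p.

¬q = ¬U = U
¬¬q = ¬U = U
¬¬¬q = ¬U = U
¬¬¬q ∧ p = U ∧ 0 = 0

0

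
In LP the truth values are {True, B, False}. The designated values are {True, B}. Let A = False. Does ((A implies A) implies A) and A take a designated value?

No

A implies A = False implies False = True
(A implies A) implies A = True implies False = False
((A implies A) implies A) and A = False and False = False
False ∉ {True, B}.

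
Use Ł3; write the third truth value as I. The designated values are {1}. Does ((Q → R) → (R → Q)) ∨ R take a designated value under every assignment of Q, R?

No

Countermodel: Q=0, R=I gives I, which is not designated.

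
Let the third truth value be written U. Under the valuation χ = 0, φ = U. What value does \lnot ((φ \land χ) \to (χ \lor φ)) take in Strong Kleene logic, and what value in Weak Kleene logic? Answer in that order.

In Strong Kleene logic: φ \land χ = U \land 0 = 0
χ \lor φ = 0 \lor U = U
(φ \land χ) \to (χ \lor φ) = 0 \to U = 1
\lnot ((φ \land χ) \to (χ \lor φ)) = \lnot 1 = 0
In Weak Kleene logic: φ \land χ = U \land 0 = U
χ \lor φ = 0 \lor U = U
(φ \land χ) \to (χ \lor φ) = U \to U = U  [any arg is the third value ⇒ result is the third value]
\lnot ((φ \land χ) \to (χ \lor φ)) = \lnot U = U
They differ because Strong Kleene logic and Weak Kleene logic treat U differently under the binary connectives.

0; U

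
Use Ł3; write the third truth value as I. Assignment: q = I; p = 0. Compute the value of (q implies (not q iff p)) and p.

not q = not I = I
not q iff p = I iff 0 = I
q implies (not q iff p) = I implies I = 1
(q implies (not q iff p)) and p = 1 and 0 = 0

0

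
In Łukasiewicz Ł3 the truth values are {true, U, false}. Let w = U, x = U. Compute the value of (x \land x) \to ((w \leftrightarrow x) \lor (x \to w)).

true

x \land x = U \land U = U
w \leftrightarrow x = U \leftrightarrow U = true  [1 − |½−½|]
x \to w = U \to U = true
(w \leftrightarrow x) \lor (x \to w) = true \lor true = true
(x \land x) \to ((w \leftrightarrow x) \lor (x \to w)) = U \to true = true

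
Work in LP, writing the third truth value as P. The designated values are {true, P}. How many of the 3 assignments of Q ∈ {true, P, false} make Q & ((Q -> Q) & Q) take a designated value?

2

Q=true: true ✓
Q=P: P ✓
Q=false: false ·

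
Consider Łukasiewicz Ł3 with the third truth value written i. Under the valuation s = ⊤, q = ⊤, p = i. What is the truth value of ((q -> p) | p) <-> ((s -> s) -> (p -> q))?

i

q -> p = ⊤ -> i = i
(q -> p) | p = i | i = i
s -> s = ⊤ -> ⊤ = ⊤
p -> q = i -> ⊤ = ⊤
(s -> s) -> (p -> q) = ⊤ -> ⊤ = ⊤
((q -> p) | p) <-> ((s -> s) -> (p -> q)) = i <-> ⊤ = i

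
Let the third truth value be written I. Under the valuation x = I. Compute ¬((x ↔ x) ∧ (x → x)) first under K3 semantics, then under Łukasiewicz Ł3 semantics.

I; 0

In K3: x ↔ x = I ↔ I = I
x → x = I → I = I  [¬I ∨ I]
(x ↔ x) ∧ (x → x) = I ∧ I = I
¬((x ↔ x) ∧ (x → x)) = ¬I = I
In Łukasiewicz Ł3: x ↔ x = I ↔ I = 1  [1 − |½−½|]
x → x = I → I = 1
(x ↔ x) ∧ (x → x) = 1 ∧ 1 = 1
¬((x ↔ x) ∧ (x → x)) = ¬1 = 0
They differ because K3 and Łukasiewicz Ł3 treat I differently under implication.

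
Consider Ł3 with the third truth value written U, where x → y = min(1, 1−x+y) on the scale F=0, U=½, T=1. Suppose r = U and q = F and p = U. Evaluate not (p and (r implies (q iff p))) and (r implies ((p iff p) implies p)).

q iff p = F iff U = U
r implies (q iff p) = U implies U = T
p and (r implies (q iff p)) = U and T = U
not (p and (r implies (q iff p))) = not U = U
p iff p = U iff U = T
(p iff p) implies p = T implies U = U
r implies ((p iff p) implies p) = U implies U = T
not (p and (r implies (q iff p))) and (r implies ((p iff p) implies p)) = U and T = U

U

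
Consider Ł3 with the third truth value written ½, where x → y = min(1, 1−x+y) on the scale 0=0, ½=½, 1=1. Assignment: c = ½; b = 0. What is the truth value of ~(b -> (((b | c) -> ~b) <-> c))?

0

b | c = 0 | ½ = ½
~b = ~0 = 1
(b | c) -> ~b = ½ -> 1 = 1  [min(1, 1−½+1)]
((b | c) -> ~b) <-> c = 1 <-> ½ = ½
b -> (((b | c) -> ~b) <-> c) = 0 -> ½ = 1
~(b -> (((b | c) -> ~b) <-> c)) = ~1 = 0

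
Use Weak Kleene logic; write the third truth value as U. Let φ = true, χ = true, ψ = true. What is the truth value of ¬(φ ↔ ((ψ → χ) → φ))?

ψ → χ = true → true = true
(ψ → χ) → φ = true → true = true
φ ↔ ((ψ → χ) → φ) = true ↔ true = true
¬(φ ↔ ((ψ → χ) → φ)) = ¬true = false

false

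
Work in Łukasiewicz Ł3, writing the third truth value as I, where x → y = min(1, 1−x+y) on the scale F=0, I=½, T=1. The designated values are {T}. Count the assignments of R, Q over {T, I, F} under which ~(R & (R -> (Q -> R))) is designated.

3

Designated under: (R=F, Q=T); (R=F, Q=I); (R=F, Q=F).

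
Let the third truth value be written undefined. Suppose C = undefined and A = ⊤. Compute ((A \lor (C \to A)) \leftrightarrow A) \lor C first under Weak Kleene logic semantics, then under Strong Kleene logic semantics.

In Weak Kleene logic: C \to A = undefined \to ⊤ = undefined
A \lor (C \to A) = ⊤ \lor undefined = undefined
(A \lor (C \to A)) \leftrightarrow A = undefined \leftrightarrow ⊤ = undefined
((A \lor (C \to A)) \leftrightarrow A) \lor C = undefined \lor undefined = undefined
In Strong Kleene logic: C \to A = undefined \to ⊤ = ⊤
A \lor (C \to A) = ⊤ \lor ⊤ = ⊤
(A \lor (C \to A)) \leftrightarrow A = ⊤ \leftrightarrow ⊤ = ⊤
((A \lor (C \to A)) \leftrightarrow A) \lor C = ⊤ \lor undefined = ⊤
They differ because Weak Kleene logic and Strong Kleene logic treat undefined differently under the binary connectives.

undefined; ⊤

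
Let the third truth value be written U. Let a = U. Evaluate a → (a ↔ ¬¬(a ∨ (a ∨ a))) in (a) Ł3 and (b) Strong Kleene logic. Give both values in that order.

True; U

In Ł3: a ∨ a = U ∨ U = U
a ∨ (a ∨ a) = U ∨ U = U
¬(a ∨ (a ∨ a)) = ¬U = U
¬¬(a ∨ (a ∨ a)) = ¬U = U
a ↔ ¬¬(a ∨ (a ∨ a)) = U ↔ U = True  [1 − |½−½|]
a → (a ↔ ¬¬(a ∨ (a ∨ a))) = U → True = True
In Strong Kleene logic: a ∨ a = U ∨ U = U
a ∨ (a ∨ a) = U ∨ U = U
¬(a ∨ (a ∨ a)) = ¬U = U
¬¬(a ∨ (a ∨ a)) = ¬U = U
a ↔ ¬¬(a ∨ (a ∨ a)) = U ↔ U = U
a → (a ↔ ¬¬(a ∨ (a ∨ a))) = U → U = U  [¬U ∨ U]
They differ because Ł3 and Strong Kleene logic treat U differently under implication.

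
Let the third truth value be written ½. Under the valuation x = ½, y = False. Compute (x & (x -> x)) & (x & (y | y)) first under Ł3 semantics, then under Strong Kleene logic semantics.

In Ł3: x -> x = ½ -> ½ = True
x & (x -> x) = ½ & True = ½
y | y = False | False = False
x & (y | y) = ½ & False = False
(x & (x -> x)) & (x & (y | y)) = ½ & False = False
In Strong Kleene logic: x -> x = ½ -> ½ = ½  [~½ | ½]
x & (x -> x) = ½ & ½ = ½
y | y = False | False = False
x & (y | y) = ½ & False = False
(x & (x -> x)) & (x & (y | y)) = ½ & False = False

False; False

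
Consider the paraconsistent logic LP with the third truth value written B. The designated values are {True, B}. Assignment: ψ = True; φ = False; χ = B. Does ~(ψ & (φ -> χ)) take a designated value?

No

φ -> χ = False -> B = True  [~False | B]
ψ & (φ -> χ) = True & True = True
~(ψ & (φ -> χ)) = ~True = False
False ∉ {True, B}.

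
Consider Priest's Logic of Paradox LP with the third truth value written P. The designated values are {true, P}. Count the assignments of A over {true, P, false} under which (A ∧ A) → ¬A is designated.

A=true: false ·
A=P: P ✓
A=false: true ✓

2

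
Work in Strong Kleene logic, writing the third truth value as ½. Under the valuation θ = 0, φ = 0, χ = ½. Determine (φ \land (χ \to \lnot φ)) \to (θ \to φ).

\lnot φ = \lnot 0 = 1
χ \to \lnot φ = ½ \to 1 = 1
φ \land (χ \to \lnot φ) = 0 \land 1 = 0
θ \to φ = 0 \to 0 = 1
(φ \land (χ \to \lnot φ)) \to (θ \to φ) = 0 \to 1 = 1

1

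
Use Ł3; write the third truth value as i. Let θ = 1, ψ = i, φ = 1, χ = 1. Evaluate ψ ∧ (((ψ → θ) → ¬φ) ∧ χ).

0

ψ → θ = i → 1 = 1  [min(1, 1−½+1)]
¬φ = ¬1 = 0
(ψ → θ) → ¬φ = 1 → 0 = 0
((ψ → θ) → ¬φ) ∧ χ = 0 ∧ 1 = 0
ψ ∧ (((ψ → θ) → ¬φ) ∧ χ) = i ∧ 0 = 0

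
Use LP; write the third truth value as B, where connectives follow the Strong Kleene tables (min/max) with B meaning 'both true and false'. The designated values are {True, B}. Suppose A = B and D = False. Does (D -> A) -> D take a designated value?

D -> A = False -> B = True  [~False | B]
(D -> A) -> D = True -> False = False
False ∉ {True, B}.

No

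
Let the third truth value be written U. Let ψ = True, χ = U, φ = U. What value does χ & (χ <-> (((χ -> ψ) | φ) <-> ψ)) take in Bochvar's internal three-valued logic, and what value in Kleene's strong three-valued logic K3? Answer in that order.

U; U

In Bochvar's internal three-valued logic: χ -> ψ = U -> True = U  [any arg is the third value ⇒ result is the third value]
(χ -> ψ) | φ = U | U = U
((χ -> ψ) | φ) <-> ψ = U <-> True = U
χ <-> (((χ -> ψ) | φ) <-> ψ) = U <-> U = U
χ & (χ <-> (((χ -> ψ) | φ) <-> ψ)) = U & U = U
In Kleene's strong three-valued logic K3: χ -> ψ = U -> True = True  [~U | True]
(χ -> ψ) | φ = True | U = True
((χ -> ψ) | φ) <-> ψ = True <-> True = True
χ <-> (((χ -> ψ) | φ) <-> ψ) = U <-> True = U
χ & (χ <-> (((χ -> ψ) | φ) <-> ψ)) = U & U = U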